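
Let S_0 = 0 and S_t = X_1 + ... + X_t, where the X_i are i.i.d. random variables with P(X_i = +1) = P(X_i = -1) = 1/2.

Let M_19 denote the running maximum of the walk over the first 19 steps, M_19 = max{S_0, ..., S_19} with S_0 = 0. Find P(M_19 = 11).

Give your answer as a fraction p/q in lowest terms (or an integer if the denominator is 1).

Answer: 969/131072

Derivation:
Let M_19 = max(S_0,...,S_19). Use the reflection principle: for j ≥ 1, #{paths with M_19 ≥ j} = #{S_19 ≥ j} + #{S_19 ≥ j+1}.
By reflection, #{M_19 ≥ 11} = #{S_19 ≥ 11} + #{S_19 ≥ 12} = 5036 + 1160 = 6196.
#{M_19 ≥ 12} = #{S_19 ≥ 12} + #{S_19 ≥ 13} = 1160 + 1160 = 2320.
#{M_19 = 11} = 6196 - 2320 = 3876.
P(M_19 = 11) = 3876/524288 = 969/131072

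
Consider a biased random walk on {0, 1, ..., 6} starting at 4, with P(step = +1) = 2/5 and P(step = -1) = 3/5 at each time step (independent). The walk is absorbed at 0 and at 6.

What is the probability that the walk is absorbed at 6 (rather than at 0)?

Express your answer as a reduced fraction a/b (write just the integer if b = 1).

Answer: 52/133

Derivation:
Biased walk: p = 2/5, q = 3/5, r = q/p = 3/2
Gambler's ruin: P(hit 6 before 0 | start at 4) = (1 - r^a)/(1 - r^N)
r^4 = 81/16; r^6 = 729/64
P = (1 - 81/16) / (1 - 729/64) = -65/16 / -665/64 = 52/133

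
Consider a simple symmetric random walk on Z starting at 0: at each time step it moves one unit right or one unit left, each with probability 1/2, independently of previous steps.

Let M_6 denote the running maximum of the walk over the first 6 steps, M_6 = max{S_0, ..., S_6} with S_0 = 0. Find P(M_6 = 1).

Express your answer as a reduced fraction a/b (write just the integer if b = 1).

Let M_6 = max(S_0,...,S_6). Use the reflection principle: for j ≥ 1, #{paths with M_6 ≥ j} = #{S_6 ≥ j} + #{S_6 ≥ j+1}.
By reflection, #{M_6 ≥ 1} = #{S_6 ≥ 1} + #{S_6 ≥ 2} = 22 + 22 = 44.
#{M_6 ≥ 2} = #{S_6 ≥ 2} + #{S_6 ≥ 3} = 22 + 7 = 29.
#{M_6 = 1} = 44 - 29 = 15.
P(M_6 = 1) = 15/64 = 15/64

Answer: 15/64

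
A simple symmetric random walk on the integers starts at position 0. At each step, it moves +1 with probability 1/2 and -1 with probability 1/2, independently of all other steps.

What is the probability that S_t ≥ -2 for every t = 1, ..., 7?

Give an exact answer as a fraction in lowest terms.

Let f(t,s) = #length-t paths at position s with S_1..S_t all ≥ -2.
f(t,s) = f(t-1,s-1) + f(t-1,s+1) for s ≥ -2; f(t,s) = 0 for s < -2.
t=0: f(0,0)=1
t=1: f(1,-1)=1 f(1,1)=1
t=2: f(2,-2)=1 f(2,0)=2 f(2,2)=1
t=3: f(3,-1)=3 f(3,1)=3 f(3,3)=1
t=4: f(4,-2)=3 f(4,0)=6 f(4,2)=4 f(4,4)=1
t=5: f(5,-1)=9 f(5,1)=10 f(5,3)=5 f(5,5)=1
t=6: f(6,-2)=9 f(6,0)=19 f(6,2)=15 f(6,4)=6 f(6,6)=1
t=7: f(7,-1)=28 f(7,1)=34 f(7,3)=21 f(7,5)=7 f(7,7)=1
Σ_s f(7,s) = 91
P = 91/128 = 91/128

Answer: 91/128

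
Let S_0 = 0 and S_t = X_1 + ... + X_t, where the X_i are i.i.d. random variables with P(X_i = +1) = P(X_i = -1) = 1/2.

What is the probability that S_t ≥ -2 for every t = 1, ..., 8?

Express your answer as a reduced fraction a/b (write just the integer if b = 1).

Let f(t,s) = #length-t paths at position s with S_1..S_t all ≥ -2.
f(t,s) = f(t-1,s-1) + f(t-1,s+1) for s ≥ -2; f(t,s) = 0 for s < -2.
t=0: f(0,0)=1
t=1: f(1,-1)=1 f(1,1)=1
t=2: f(2,-2)=1 f(2,0)=2 f(2,2)=1
t=3: f(3,-1)=3 f(3,1)=3 f(3,3)=1
t=4: f(4,-2)=3 f(4,0)=6 f(4,2)=4 f(4,4)=1
t=5: f(5,-1)=9 f(5,1)=10 f(5,3)=5 f(5,5)=1
t=6: f(6,-2)=9 f(6,0)=19 f(6,2)=15 f(6,4)=6 f(6,6)=1
t=7: f(7,-1)=28 f(7,1)=34 f(7,3)=21 f(7,5)=7 f(7,7)=1
t=8: f(8,-2)=28 f(8,0)=62 f(8,2)=55 f(8,4)=28 f(8,6)=8 f(8,8)=1
Σ_s f(8,s) = 182
P = 182/256 = 91/128

Answer: 91/128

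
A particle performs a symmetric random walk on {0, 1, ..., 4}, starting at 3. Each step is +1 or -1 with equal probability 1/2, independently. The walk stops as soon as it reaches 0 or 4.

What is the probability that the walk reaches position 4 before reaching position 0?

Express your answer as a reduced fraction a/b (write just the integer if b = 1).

Symmetric walk (p = 1/2): the harmonic-function argument gives P(hit 4 before 0 | start at 3) = a/N.
P = 3/4 = 3/4

Answer: 3/4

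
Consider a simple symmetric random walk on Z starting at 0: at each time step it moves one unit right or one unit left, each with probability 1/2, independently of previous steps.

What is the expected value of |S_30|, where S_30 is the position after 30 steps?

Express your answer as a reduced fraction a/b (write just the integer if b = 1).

Answer: 145422675/33554432

Derivation:
S_30 takes values m ≡ 0 (mod 2) with |m| ≤ 30; P(S_30=m) = C(30,(30+m)/2)/2^30.
Total paths: 2^30 = 1073741824
Distribution: P(S=-30)=1/1073741824, P(S=-28)=30/1073741824, P(S=-26)=435/1073741824, P(S=-24)=4060/1073741824, P(S=-22)=27405/1073741824, P(S=-20)=142506/1073741824, P(S=-18)=593775/1073741824, P(S=-16)=2035800/1073741824, P(S=-14)=5852925/1073741824, P(S=-12)=14307150/1073741824, P(S=-10)=30045015/1073741824, P(S=-8)=54627300/1073741824, P(S=-6)=86493225/1073741824, P(S=-4)=119759850/1073741824, P(S=-2)=145422675/1073741824, P(S=0)=155117520/1073741824, P(S=2)=145422675/1073741824, P(S=4)=119759850/1073741824, P(S=6)=86493225/1073741824, P(S=8)=54627300/1073741824, P(S=10)=30045015/1073741824, P(S=12)=14307150/1073741824, P(S=14)=5852925/1073741824, P(S=16)=2035800/1073741824, P(S=18)=593775/1073741824, P(S=20)=142506/1073741824, P(S=22)=27405/1073741824, P(S=24)=4060/1073741824, P(S=26)=435/1073741824, P(S=28)=30/1073741824, P(S=30)=1/1073741824
E[|S_30|] = Σ_m |m|·P(S_30=m) = 4653525600/1073741824 = 145422675/33554432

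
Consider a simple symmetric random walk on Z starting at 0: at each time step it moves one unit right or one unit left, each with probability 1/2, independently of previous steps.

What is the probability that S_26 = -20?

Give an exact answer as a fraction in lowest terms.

To reach position -20 after 26 steps: need 3 steps of +1 and 23 of -1.
Favorable paths: C(26,3) = 2600
Total paths: 2^26 = 67108864
P = 2600/67108864 = 325/8388608

Answer: 325/8388608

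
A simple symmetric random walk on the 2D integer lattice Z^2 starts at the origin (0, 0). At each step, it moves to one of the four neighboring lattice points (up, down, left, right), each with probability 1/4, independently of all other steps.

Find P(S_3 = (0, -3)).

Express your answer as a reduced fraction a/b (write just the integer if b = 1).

Answer: 1/64

Derivation:
Let h be the number of horizontal steps (so 3-h are vertical). To end at (0,-3) need (h+0)/2 right-steps and ((3-h)-3)/2 up-steps.
Sum over h with 0 ≤ h ≤ 0, h ≡ 0 (mod 2), 3-h ≡ 1 (mod 2):
h=0: C(3,0)·C(0,0)·C(3,0) = 1·1·1 = 1
Total favorable: 1
Total paths: 4^3 = 64
P = 1/64 = 1/64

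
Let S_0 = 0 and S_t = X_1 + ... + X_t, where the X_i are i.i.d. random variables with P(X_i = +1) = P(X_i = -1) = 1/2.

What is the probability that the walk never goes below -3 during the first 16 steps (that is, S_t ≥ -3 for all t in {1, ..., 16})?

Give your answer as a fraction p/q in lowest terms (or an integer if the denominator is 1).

Let f(t,s) = #length-t paths at position s with S_1..S_t all ≥ -3.
f(t,s) = f(t-1,s-1) + f(t-1,s+1) for s ≥ -3; f(t,s) = 0 for s < -3.
t=0: f(0,0)=1
t=1: f(1,-1)=1 f(1,1)=1
t=2: f(2,-2)=1 f(2,0)=2 f(2,2)=1
t=3: f(3,-3)=1 f(3,-1)=3 f(3,1)=3 f(3,3)=1
t=4: f(4,-2)=4 f(4,0)=6 f(4,2)=4 f(4,4)=1
t=5: f(5,-3)=4 f(5,-1)=10 f(5,1)=10 f(5,3)=5 f(5,5)=1
t=6: f(6,-2)=14 f(6,0)=20 f(6,2)=15 f(6,4)=6 f(6,6)=1
t=7: f(7,-3)=14 f(7,-1)=34 f(7,1)=35 f(7,3)=21 f(7,5)=7 f(7,7)=1
t=8: f(8,-2)=48 f(8,0)=69 f(8,2)=56 f(8,4)=28 f(8,6)=8 f(8,8)=1
t=9: f(9,-3)=48 f(9,-1)=117 f(9,1)=125 f(9,3)=84 f(9,5)=36 f(9,7)=9 f(9,9)=1
t=10: f(10,-2)=165 f(10,0)=242 f(10,2)=209 f(10,4)=120 f(10,6)=45 f(10,8)=10 f(10,10)=1
t=11: f(11,-3)=165 f(11,-1)=407 f(11,1)=451 f(11,3)=329 f(11,5)=165 f(11,7)=55 f(11,9)=11 f(11,11)=1
t=12: f(12,-2)=572 f(12,0)=858 f(12,2)=780 f(12,4)=494 f(12,6)=220 f(12,8)=66 f(12,10)=12 f(12,12)=1
t=13: f(13,-3)=572 f(13,-1)=1430 f(13,1)=1638 f(13,3)=1274 f(13,5)=714 f(13,7)=286 f(13,9)=78 f(13,11)=13 f(13,13)=1
t=14: f(14,-2)=2002 f(14,0)=3068 f(14,2)=2912 f(14,4)=1988 f(14,6)=1000 f(14,8)=364 f(14,10)=91 f(14,12)=14 f(14,14)=1
t=15: f(15,-3)=2002 f(15,-1)=5070 f(15,1)=5980 f(15,3)=4900 f(15,5)=2988 f(15,7)=1364 f(15,9)=455 f(15,11)=105 f(15,13)=15 f(15,15)=1
t=16: f(16,-2)=7072 f(16,0)=11050 f(16,2)=10880 f(16,4)=7888 f(16,6)=4352 f(16,8)=1819 f(16,10)=560 f(16,12)=120 f(16,14)=16 f(16,16)=1
Σ_s f(16,s) = 43758
P = 43758/65536 = 21879/32768

Answer: 21879/32768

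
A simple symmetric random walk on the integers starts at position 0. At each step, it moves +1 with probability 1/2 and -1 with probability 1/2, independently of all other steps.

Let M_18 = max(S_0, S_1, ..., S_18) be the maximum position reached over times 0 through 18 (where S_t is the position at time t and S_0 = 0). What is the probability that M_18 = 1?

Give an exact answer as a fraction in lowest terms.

Answer: 21879/131072

Derivation:
Let M_18 = max(S_0,...,S_18). Use the reflection principle: for j ≥ 1, #{paths with M_18 ≥ j} = #{S_18 ≥ j} + #{S_18 ≥ j+1}.
By reflection, #{M_18 ≥ 1} = #{S_18 ≥ 1} + #{S_18 ≥ 2} = 106762 + 106762 = 213524.
#{M_18 ≥ 2} = #{S_18 ≥ 2} + #{S_18 ≥ 3} = 106762 + 63004 = 169766.
#{M_18 = 1} = 213524 - 169766 = 43758.
P(M_18 = 1) = 43758/262144 = 21879/131072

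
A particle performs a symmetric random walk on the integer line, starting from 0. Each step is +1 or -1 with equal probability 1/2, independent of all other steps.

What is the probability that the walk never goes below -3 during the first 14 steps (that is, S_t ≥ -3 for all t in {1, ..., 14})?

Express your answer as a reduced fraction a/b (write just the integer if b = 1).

Let f(t,s) = #length-t paths at position s with S_1..S_t all ≥ -3.
f(t,s) = f(t-1,s-1) + f(t-1,s+1) for s ≥ -3; f(t,s) = 0 for s < -3.
t=0: f(0,0)=1
t=1: f(1,-1)=1 f(1,1)=1
t=2: f(2,-2)=1 f(2,0)=2 f(2,2)=1
t=3: f(3,-3)=1 f(3,-1)=3 f(3,1)=3 f(3,3)=1
t=4: f(4,-2)=4 f(4,0)=6 f(4,2)=4 f(4,4)=1
t=5: f(5,-3)=4 f(5,-1)=10 f(5,1)=10 f(5,3)=5 f(5,5)=1
t=6: f(6,-2)=14 f(6,0)=20 f(6,2)=15 f(6,4)=6 f(6,6)=1
t=7: f(7,-3)=14 f(7,-1)=34 f(7,1)=35 f(7,3)=21 f(7,5)=7 f(7,7)=1
t=8: f(8,-2)=48 f(8,0)=69 f(8,2)=56 f(8,4)=28 f(8,6)=8 f(8,8)=1
t=9: f(9,-3)=48 f(9,-1)=117 f(9,1)=125 f(9,3)=84 f(9,5)=36 f(9,7)=9 f(9,9)=1
t=10: f(10,-2)=165 f(10,0)=242 f(10,2)=209 f(10,4)=120 f(10,6)=45 f(10,8)=10 f(10,10)=1
t=11: f(11,-3)=165 f(11,-1)=407 f(11,1)=451 f(11,3)=329 f(11,5)=165 f(11,7)=55 f(11,9)=11 f(11,11)=1
t=12: f(12,-2)=572 f(12,0)=858 f(12,2)=780 f(12,4)=494 f(12,6)=220 f(12,8)=66 f(12,10)=12 f(12,12)=1
t=13: f(13,-3)=572 f(13,-1)=1430 f(13,1)=1638 f(13,3)=1274 f(13,5)=714 f(13,7)=286 f(13,9)=78 f(13,11)=13 f(13,13)=1
t=14: f(14,-2)=2002 f(14,0)=3068 f(14,2)=2912 f(14,4)=1988 f(14,6)=1000 f(14,8)=364 f(14,10)=91 f(14,12)=14 f(14,14)=1
Σ_s f(14,s) = 11440
P = 11440/16384 = 715/1024

Answer: 715/1024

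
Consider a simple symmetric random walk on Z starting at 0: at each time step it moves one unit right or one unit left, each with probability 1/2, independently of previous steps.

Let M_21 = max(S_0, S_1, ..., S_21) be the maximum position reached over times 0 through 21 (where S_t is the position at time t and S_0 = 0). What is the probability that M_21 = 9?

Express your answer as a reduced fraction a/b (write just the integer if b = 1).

Answer: 6783/262144

Derivation:
Let M_21 = max(S_0,...,S_21). Use the reflection principle: for j ≥ 1, #{paths with M_21 ≥ j} = #{S_21 ≥ j} + #{S_21 ≥ j+1}.
By reflection, #{M_21 ≥ 9} = #{S_21 ≥ 9} + #{S_21 ≥ 10} = 82160 + 27896 = 110056.
#{M_21 ≥ 10} = #{S_21 ≥ 10} + #{S_21 ≥ 11} = 27896 + 27896 = 55792.
#{M_21 = 9} = 110056 - 55792 = 54264.
P(M_21 = 9) = 54264/2097152 = 6783/262144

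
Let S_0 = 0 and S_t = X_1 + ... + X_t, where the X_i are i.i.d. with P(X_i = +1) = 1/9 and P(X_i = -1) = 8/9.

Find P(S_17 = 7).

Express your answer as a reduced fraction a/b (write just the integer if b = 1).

To reach position 7 after 17 steps: need 12 steps of +1 and 5 steps of -1.
Number of such sequences: C(17,12) = 6188
Each has probability (1/9)^12 · (8/9)^5 = 32768/16677181699666569
P = 6188 · 32768/16677181699666569 = 202768384/16677181699666569

Answer: 202768384/16677181699666569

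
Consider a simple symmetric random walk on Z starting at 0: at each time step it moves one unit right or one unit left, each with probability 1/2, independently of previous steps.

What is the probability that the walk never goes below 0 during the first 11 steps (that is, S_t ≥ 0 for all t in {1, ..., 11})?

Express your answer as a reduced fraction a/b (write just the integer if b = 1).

Let f(t,s) = #length-t paths at position s with S_1..S_t all ≥ 0.
f(t,s) = f(t-1,s-1) + f(t-1,s+1) for s ≥ 0; f(t,s) = 0 for s < 0.
t=0: f(0,0)=1
t=1: f(1,1)=1
t=2: f(2,0)=1 f(2,2)=1
t=3: f(3,1)=2 f(3,3)=1
t=4: f(4,0)=2 f(4,2)=3 f(4,4)=1
t=5: f(5,1)=5 f(5,3)=4 f(5,5)=1
t=6: f(6,0)=5 f(6,2)=9 f(6,4)=5 f(6,6)=1
t=7: f(7,1)=14 f(7,3)=14 f(7,5)=6 f(7,7)=1
t=8: f(8,0)=14 f(8,2)=28 f(8,4)=20 f(8,6)=7 f(8,8)=1
t=9: f(9,1)=42 f(9,3)=48 f(9,5)=27 f(9,7)=8 f(9,9)=1
t=10: f(10,0)=42 f(10,2)=90 f(10,4)=75 f(10,6)=35 f(10,8)=9 f(10,10)=1
t=11: f(11,1)=132 f(11,3)=165 f(11,5)=110 f(11,7)=44 f(11,9)=10 f(11,11)=1
Σ_s f(11,s) = 462
P = 462/2048 = 231/1024

Answer: 231/1024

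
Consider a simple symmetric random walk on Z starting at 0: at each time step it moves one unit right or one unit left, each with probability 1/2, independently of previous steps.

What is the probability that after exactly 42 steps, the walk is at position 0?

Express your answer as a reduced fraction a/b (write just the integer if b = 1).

To return to 0 after 42 steps: need exactly 21 steps of +1 and 21 of -1.
Favorable paths: C(42,21) = 538257874440
Total paths: 2^42 = 4398046511104
P = 538257874440/4398046511104 = 67282234305/549755813888

Answer: 67282234305/549755813888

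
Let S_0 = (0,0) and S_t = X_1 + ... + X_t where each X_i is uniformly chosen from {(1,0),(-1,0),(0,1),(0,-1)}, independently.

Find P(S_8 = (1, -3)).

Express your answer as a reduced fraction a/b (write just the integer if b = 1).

Let h be the number of horizontal steps (so 8-h are vertical). To end at (1,-3) need (h+1)/2 right-steps and ((8-h)-3)/2 up-steps.
Sum over h with 1 ≤ h ≤ 5, h ≡ 1 (mod 2), 8-h ≡ 1 (mod 2):
h=1: C(8,1)·C(1,1)·C(7,2) = 8·1·21 = 168
h=3: C(8,3)·C(3,2)·C(5,1) = 56·3·5 = 840
h=5: C(8,5)·C(5,3)·C(3,0) = 56·10·1 = 560
Total favorable: 1568
Total paths: 4^8 = 65536
P = 1568/65536 = 49/2048

Answer: 49/2048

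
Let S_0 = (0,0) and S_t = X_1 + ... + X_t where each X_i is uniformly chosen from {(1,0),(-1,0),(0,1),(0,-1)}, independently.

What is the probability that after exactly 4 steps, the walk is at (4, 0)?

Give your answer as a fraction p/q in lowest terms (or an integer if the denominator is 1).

Let h be the number of horizontal steps (so 4-h are vertical). To end at (4,0) need (h+4)/2 right-steps and ((4-h)+0)/2 up-steps.
Sum over h with 4 ≤ h ≤ 4, h ≡ 0 (mod 2), 4-h ≡ 0 (mod 2):
h=4: C(4,4)·C(4,4)·C(0,0) = 1·1·1 = 1
Total favorable: 1
Total paths: 4^4 = 256
P = 1/256 = 1/256

Answer: 1/256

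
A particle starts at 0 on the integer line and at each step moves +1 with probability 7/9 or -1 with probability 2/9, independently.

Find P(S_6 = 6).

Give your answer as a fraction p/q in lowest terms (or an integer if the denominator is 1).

Answer: 117649/531441

Derivation:
To reach position 6 after 6 steps: need 6 steps of +1 and 0 steps of -1.
Number of such sequences: C(6,6) = 1
Each has probability (7/9)^6 · (2/9)^0 = 117649/531441
P = 1 · 117649/531441 = 117649/531441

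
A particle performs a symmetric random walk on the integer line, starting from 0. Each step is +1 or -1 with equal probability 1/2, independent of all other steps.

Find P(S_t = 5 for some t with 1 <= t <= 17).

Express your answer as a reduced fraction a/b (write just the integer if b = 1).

Count via complement. Let g(t,s) = #length-t paths at position s with S_1..S_t all ≠ 5.
g(t,s) = g(t-1,s-1) + g(t-1,s+1) for s ≠ 5; g(t,5) = 0.
t=0: g(0,0)=1
t=1: g(1,-1)=1 g(1,1)=1
t=2: g(2,-2)=1 g(2,0)=2 g(2,2)=1
t=3: g(3,-3)=1 g(3,-1)=3 g(3,1)=3 g(3,3)=1
t=4: g(4,-4)=1 g(4,-2)=4 g(4,0)=6 g(4,2)=4 g(4,4)=1
t=5: g(5,-5)=1 g(5,-3)=5 g(5,-1)=10 g(5,1)=10 g(5,3)=5
t=6: g(6,-6)=1 g(6,-4)=6 g(6,-2)=15 g(6,0)=20 g(6,2)=15 g(6,4)=5
t=7: g(7,-7)=1 g(7,-5)=7 g(7,-3)=21 g(7,-1)=35 g(7,1)=35 g(7,3)=20
t=8: g(8,-8)=1 g(8,-6)=8 g(8,-4)=28 g(8,-2)=56 g(8,0)=70 g(8,2)=55 g(8,4)=20
t=9: g(9,-9)=1 g(9,-7)=9 g(9,-5)=36 g(9,-3)=84 g(9,-1)=126 g(9,1)=125 g(9,3)=75
t=10: g(10,-10)=1 g(10,-8)=10 g(10,-6)=45 g(10,-4)=120 g(10,-2)=210 g(10,0)=251 g(10,2)=200 g(10,4)=75
t=11: g(11,-11)=1 g(11,-9)=11 g(11,-7)=55 g(11,-5)=165 g(11,-3)=330 g(11,-1)=461 g(11,1)=451 g(11,3)=275
t=12: g(12,-12)=1 g(12,-10)=12 g(12,-8)=66 g(12,-6)=220 g(12,-4)=495 g(12,-2)=791 g(12,0)=912 g(12,2)=726 g(12,4)=275
t=13: g(13,-13)=1 g(13,-11)=13 g(13,-9)=78 g(13,-7)=286 g(13,-5)=715 g(13,-3)=1286 g(13,-1)=1703 g(13,1)=1638 g(13,3)=1001
t=14: g(14,-14)=1 g(14,-12)=14 g(14,-10)=91 g(14,-8)=364 g(14,-6)=1001 g(14,-4)=2001 g(14,-2)=2989 g(14,0)=3341 g(14,2)=2639 g(14,4)=1001
t=15: g(15,-15)=1 g(15,-13)=15 g(15,-11)=105 g(15,-9)=455 g(15,-7)=1365 g(15,-5)=3002 g(15,-3)=4990 g(15,-1)=6330 g(15,1)=5980 g(15,3)=3640
t=16: g(16,-16)=1 g(16,-14)=16 g(16,-12)=120 g(16,-10)=560 g(16,-8)=1820 g(16,-6)=4367 g(16,-4)=7992 g(16,-2)=11320 g(16,0)=12310 g(16,2)=9620 g(16,4)=3640
t=17: g(17,-17)=1 g(17,-15)=17 g(17,-13)=136 g(17,-11)=680 g(17,-9)=2380 g(17,-7)=6187 g(17,-5)=12359 g(17,-3)=19312 g(17,-1)=23630 g(17,1)=21930 g(17,3)=13260
Paths never hitting 5: Σ_s g(17,s) = 99892
Paths hitting 5: 2^17 - 99892 = 31180
P = 31180/131072 = 7795/32768

Answer: 7795/32768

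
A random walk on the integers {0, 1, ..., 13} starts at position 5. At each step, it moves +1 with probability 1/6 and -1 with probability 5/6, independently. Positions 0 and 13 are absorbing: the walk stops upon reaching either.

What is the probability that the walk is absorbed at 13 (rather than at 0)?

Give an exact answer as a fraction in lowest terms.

Answer: 781/305175781

Derivation:
Biased walk: p = 1/6, q = 5/6, r = q/p = 5
Gambler's ruin: P(hit 13 before 0 | start at 5) = (1 - r^a)/(1 - r^N)
r^5 = 3125; r^13 = 1220703125
P = (1 - 3125) / (1 - 1220703125) = -3124 / -1220703124 = 781/305175781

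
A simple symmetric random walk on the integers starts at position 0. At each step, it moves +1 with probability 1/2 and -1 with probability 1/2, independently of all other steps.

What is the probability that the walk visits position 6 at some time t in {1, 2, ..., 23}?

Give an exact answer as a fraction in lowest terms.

Answer: 440485/2097152

Derivation:
Count via complement. Let g(t,s) = #length-t paths at position s with S_1..S_t all ≠ 6.
g(t,s) = g(t-1,s-1) + g(t-1,s+1) for s ≠ 6; g(t,6) = 0.
t=0: g(0,0)=1
t=1: g(1,-1)=1 g(1,1)=1
t=2: g(2,-2)=1 g(2,0)=2 g(2,2)=1
t=3: g(3,-3)=1 g(3,-1)=3 g(3,1)=3 g(3,3)=1
t=4: g(4,-4)=1 g(4,-2)=4 g(4,0)=6 g(4,2)=4 g(4,4)=1
t=5: g(5,-5)=1 g(5,-3)=5 g(5,-1)=10 g(5,1)=10 g(5,3)=5 g(5,5)=1
t=6: g(6,-6)=1 g(6,-4)=6 g(6,-2)=15 g(6,0)=20 g(6,2)=15 g(6,4)=6
t=7: g(7,-7)=1 g(7,-5)=7 g(7,-3)=21 g(7,-1)=35 g(7,1)=35 g(7,3)=21 g(7,5)=6
t=8: g(8,-8)=1 g(8,-6)=8 g(8,-4)=28 g(8,-2)=56 g(8,0)=70 g(8,2)=56 g(8,4)=27
t=9: g(9,-9)=1 g(9,-7)=9 g(9,-5)=36 g(9,-3)=84 g(9,-1)=126 g(9,1)=126 g(9,3)=83 g(9,5)=27
t=10: g(10,-10)=1 g(10,-8)=10 g(10,-6)=45 g(10,-4)=120 g(10,-2)=210 g(10,0)=252 g(10,2)=209 g(10,4)=110
t=11: g(11,-11)=1 g(11,-9)=11 g(11,-7)=55 g(11,-5)=165 g(11,-3)=330 g(11,-1)=462 g(11,1)=461 g(11,3)=319 g(11,5)=110
t=12: g(12,-12)=1 g(12,-10)=12 g(12,-8)=66 g(12,-6)=220 g(12,-4)=495 g(12,-2)=792 g(12,0)=923 g(12,2)=780 g(12,4)=429
t=13: g(13,-13)=1 g(13,-11)=13 g(13,-9)=78 g(13,-7)=286 g(13,-5)=715 g(13,-3)=1287 g(13,-1)=1715 g(13,1)=1703 g(13,3)=1209 g(13,5)=429
t=14: g(14,-14)=1 g(14,-12)=14 g(14,-10)=91 g(14,-8)=364 g(14,-6)=1001 g(14,-4)=2002 g(14,-2)=3002 g(14,0)=3418 g(14,2)=2912 g(14,4)=1638
t=15: g(15,-15)=1 g(15,-13)=15 g(15,-11)=105 g(15,-9)=455 g(15,-7)=1365 g(15,-5)=3003 g(15,-3)=5004 g(15,-1)=6420 g(15,1)=6330 g(15,3)=4550 g(15,5)=1638
t=16: g(16,-16)=1 g(16,-14)=16 g(16,-12)=120 g(16,-10)=560 g(16,-8)=1820 g(16,-6)=4368 g(16,-4)=8007 g(16,-2)=11424 g(16,0)=12750 g(16,2)=10880 g(16,4)=6188
t=17: g(17,-17)=1 g(17,-15)=17 g(17,-13)=136 g(17,-11)=680 g(17,-9)=2380 g(17,-7)=6188 g(17,-5)=12375 g(17,-3)=19431 g(17,-1)=24174 g(17,1)=23630 g(17,3)=17068 g(17,5)=6188
t=18: g(18,-18)=1 g(18,-16)=18 g(18,-14)=153 g(18,-12)=816 g(18,-10)=3060 g(18,-8)=8568 g(18,-6)=18563 g(18,-4)=31806 g(18,-2)=43605 g(18,0)=47804 g(18,2)=40698 g(18,4)=23256
t=19: g(19,-19)=1 g(19,-17)=19 g(19,-15)=171 g(19,-13)=969 g(19,-11)=3876 g(19,-9)=11628 g(19,-7)=27131 g(19,-5)=50369 g(19,-3)=75411 g(19,-1)=91409 g(19,1)=88502 g(19,3)=63954 g(19,5)=23256
t=20: g(20,-20)=1 g(20,-18)=20 g(20,-16)=190 g(20,-14)=1140 g(20,-12)=4845 g(20,-10)=15504 g(20,-8)=38759 g(20,-6)=77500 g(20,-4)=125780 g(20,-2)=166820 g(20,0)=179911 g(20,2)=152456 g(20,4)=87210
t=21: g(21,-21)=1 g(21,-19)=21 g(21,-17)=210 g(21,-15)=1330 g(21,-13)=5985 g(21,-11)=20349 g(21,-9)=54263 g(21,-7)=116259 g(21,-5)=203280 g(21,-3)=292600 g(21,-1)=346731 g(21,1)=332367 g(21,3)=239666 g(21,5)=87210
t=22: g(22,-22)=1 g(22,-20)=22 g(22,-18)=231 g(22,-16)=1540 g(22,-14)=7315 g(22,-12)=26334 g(22,-10)=74612 g(22,-8)=170522 g(22,-6)=319539 g(22,-4)=495880 g(22,-2)=639331 g(22,0)=679098 g(22,2)=572033 g(22,4)=326876
t=23: g(23,-23)=1 g(23,-21)=23 g(23,-19)=253 g(23,-17)=1771 g(23,-15)=8855 g(23,-13)=33649 g(23,-11)=100946 g(23,-9)=245134 g(23,-7)=490061 g(23,-5)=815419 g(23,-3)=1135211 g(23,-1)=1318429 g(23,1)=1251131 g(23,3)=898909 g(23,5)=326876
Paths never hitting 6: Σ_s g(23,s) = 6626668
Paths hitting 6: 2^23 - 6626668 = 1761940
P = 1761940/8388608 = 440485/2097152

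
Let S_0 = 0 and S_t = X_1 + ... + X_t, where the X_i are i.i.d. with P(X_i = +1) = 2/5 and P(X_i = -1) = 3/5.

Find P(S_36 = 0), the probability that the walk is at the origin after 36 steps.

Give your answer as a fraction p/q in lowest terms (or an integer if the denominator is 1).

To be at 0 after 36 steps: need exactly 18 steps of +1 and 18 of -1.
Number of such sequences: C(36,18) = 9075135300
Each has probability (2/5)^18 · (3/5)^18 = 101559956668416/14551915228366851806640625
P = 9075135300 · 101559956668416/14551915228366851806640625 = 36866813913120497467392/582076609134674072265625

Answer: 36866813913120497467392/582076609134674072265625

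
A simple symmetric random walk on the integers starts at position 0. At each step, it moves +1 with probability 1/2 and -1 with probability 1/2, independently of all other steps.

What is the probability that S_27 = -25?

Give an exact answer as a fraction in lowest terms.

Answer: 27/134217728

Derivation:
To reach position -25 after 27 steps: need 1 step of +1 and 26 of -1.
Favorable paths: C(27,1) = 27
Total paths: 2^27 = 134217728
P = 27/134217728 = 27/134217728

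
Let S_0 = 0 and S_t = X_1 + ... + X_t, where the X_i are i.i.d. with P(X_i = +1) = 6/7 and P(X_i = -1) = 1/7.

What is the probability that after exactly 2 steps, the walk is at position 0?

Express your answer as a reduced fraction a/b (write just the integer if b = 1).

To be at 0 after 2 steps: need exactly 1 step of +1 and 1 of -1.
Number of such sequences: C(2,1) = 2
Each has probability (6/7)^1 · (1/7)^1 = 6/49
P = 2 · 6/49 = 12/49

Answer: 12/49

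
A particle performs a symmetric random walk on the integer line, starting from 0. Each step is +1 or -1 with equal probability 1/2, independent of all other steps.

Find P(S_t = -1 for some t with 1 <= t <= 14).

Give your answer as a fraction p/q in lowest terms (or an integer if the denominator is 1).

Answer: 1619/2048

Derivation:
Count via complement. Let g(t,s) = #length-t paths at position s with S_1..S_t all ≠ -1.
g(t,s) = g(t-1,s-1) + g(t-1,s+1) for s ≠ -1; g(t,-1) = 0.
t=0: g(0,0)=1
t=1: g(1,1)=1
t=2: g(2,0)=1 g(2,2)=1
t=3: g(3,1)=2 g(3,3)=1
t=4: g(4,0)=2 g(4,2)=3 g(4,4)=1
t=5: g(5,1)=5 g(5,3)=4 g(5,5)=1
t=6: g(6,0)=5 g(6,2)=9 g(6,4)=5 g(6,6)=1
t=7: g(7,1)=14 g(7,3)=14 g(7,5)=6 g(7,7)=1
t=8: g(8,0)=14 g(8,2)=28 g(8,4)=20 g(8,6)=7 g(8,8)=1
t=9: g(9,1)=42 g(9,3)=48 g(9,5)=27 g(9,7)=8 g(9,9)=1
t=10: g(10,0)=42 g(10,2)=90 g(10,4)=75 g(10,6)=35 g(10,8)=9 g(10,10)=1
t=11: g(11,1)=132 g(11,3)=165 g(11,5)=110 g(11,7)=44 g(11,9)=10 g(11,11)=1
t=12: g(12,0)=132 g(12,2)=297 g(12,4)=275 g(12,6)=154 g(12,8)=54 g(12,10)=11 g(12,12)=1
t=13: g(13,1)=429 g(13,3)=572 g(13,5)=429 g(13,7)=208 g(13,9)=65 g(13,11)=12 g(13,13)=1
t=14: g(14,0)=429 g(14,2)=1001 g(14,4)=1001 g(14,6)=637 g(14,8)=273 g(14,10)=77 g(14,12)=13 g(14,14)=1
Paths never hitting -1: Σ_s g(14,s) = 3432
Paths hitting -1: 2^14 - 3432 = 12952
P = 12952/16384 = 1619/2048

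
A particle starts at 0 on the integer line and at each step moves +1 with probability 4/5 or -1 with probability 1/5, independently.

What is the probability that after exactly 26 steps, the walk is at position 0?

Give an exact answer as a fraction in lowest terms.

To be at 0 after 26 steps: need exactly 13 steps of +1 and 13 of -1.
Number of such sequences: C(26,13) = 10400600
Each has probability (4/5)^13 · (1/5)^13 = 67108864/1490116119384765625
P = 10400600 · 67108864/1490116119384765625 = 27918898036736/59604644775390625

Answer: 27918898036736/59604644775390625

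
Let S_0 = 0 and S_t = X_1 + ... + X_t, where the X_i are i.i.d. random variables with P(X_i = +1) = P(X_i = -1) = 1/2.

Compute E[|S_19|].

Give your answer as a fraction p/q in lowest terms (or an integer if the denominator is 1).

Answer: 230945/65536

Derivation:
S_19 takes values m ≡ 1 (mod 2) with |m| ≤ 19; P(S_19=m) = C(19,(19+m)/2)/2^19.
Total paths: 2^19 = 524288
Distribution: P(S=-19)=1/524288, P(S=-17)=19/524288, P(S=-15)=171/524288, P(S=-13)=969/524288, P(S=-11)=3876/524288, P(S=-9)=11628/524288, P(S=-7)=27132/524288, P(S=-5)=50388/524288, P(S=-3)=75582/524288, P(S=-1)=92378/524288, P(S=1)=92378/524288, P(S=3)=75582/524288, P(S=5)=50388/524288, P(S=7)=27132/524288, P(S=9)=11628/524288, P(S=11)=3876/524288, P(S=13)=969/524288, P(S=15)=171/524288, P(S=17)=19/524288, P(S=19)=1/524288
E[|S_19|] = Σ_m |m|·P(S_19=m) = 1847560/524288 = 230945/65536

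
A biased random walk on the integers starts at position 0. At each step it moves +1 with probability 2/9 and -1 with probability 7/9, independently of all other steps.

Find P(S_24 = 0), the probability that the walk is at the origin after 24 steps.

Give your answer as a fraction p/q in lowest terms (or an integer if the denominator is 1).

Answer: 153309183313130930176/79766443076872509863361

Derivation:
To be at 0 after 24 steps: need exactly 12 steps of +1 and 12 of -1.
Number of such sequences: C(24,12) = 2704156
Each has probability (2/9)^12 · (7/9)^12 = 56693912375296/79766443076872509863361
P = 2704156 · 56693912375296/79766443076872509863361 = 153309183313130930176/79766443076872509863361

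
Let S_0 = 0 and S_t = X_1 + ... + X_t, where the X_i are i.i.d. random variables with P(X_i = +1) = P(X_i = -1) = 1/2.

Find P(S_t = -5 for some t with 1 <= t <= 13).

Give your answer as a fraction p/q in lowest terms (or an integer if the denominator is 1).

Count via complement. Let g(t,s) = #length-t paths at position s with S_1..S_t all ≠ -5.
g(t,s) = g(t-1,s-1) + g(t-1,s+1) for s ≠ -5; g(t,-5) = 0.
t=0: g(0,0)=1
t=1: g(1,-1)=1 g(1,1)=1
t=2: g(2,-2)=1 g(2,0)=2 g(2,2)=1
t=3: g(3,-3)=1 g(3,-1)=3 g(3,1)=3 g(3,3)=1
t=4: g(4,-4)=1 g(4,-2)=4 g(4,0)=6 g(4,2)=4 g(4,4)=1
t=5: g(5,-3)=5 g(5,-1)=10 g(5,1)=10 g(5,3)=5 g(5,5)=1
t=6: g(6,-4)=5 g(6,-2)=15 g(6,0)=20 g(6,2)=15 g(6,4)=6 g(6,6)=1
t=7: g(7,-3)=20 g(7,-1)=35 g(7,1)=35 g(7,3)=21 g(7,5)=7 g(7,7)=1
t=8: g(8,-4)=20 g(8,-2)=55 g(8,0)=70 g(8,2)=56 g(8,4)=28 g(8,6)=8 g(8,8)=1
t=9: g(9,-3)=75 g(9,-1)=125 g(9,1)=126 g(9,3)=84 g(9,5)=36 g(9,7)=9 g(9,9)=1
t=10: g(10,-4)=75 g(10,-2)=200 g(10,0)=251 g(10,2)=210 g(10,4)=120 g(10,6)=45 g(10,8)=10 g(10,10)=1
t=11: g(11,-3)=275 g(11,-1)=451 g(11,1)=461 g(11,3)=330 g(11,5)=165 g(11,7)=55 g(11,9)=11 g(11,11)=1
t=12: g(12,-4)=275 g(12,-2)=726 g(12,0)=912 g(12,2)=791 g(12,4)=495 g(12,6)=220 g(12,8)=66 g(12,10)=12 g(12,12)=1
t=13: g(13,-3)=1001 g(13,-1)=1638 g(13,1)=1703 g(13,3)=1286 g(13,5)=715 g(13,7)=286 g(13,9)=78 g(13,11)=13 g(13,13)=1
Paths never hitting -5: Σ_s g(13,s) = 6721
Paths hitting -5: 2^13 - 6721 = 1471
P = 1471/8192 = 1471/8192

Answer: 1471/8192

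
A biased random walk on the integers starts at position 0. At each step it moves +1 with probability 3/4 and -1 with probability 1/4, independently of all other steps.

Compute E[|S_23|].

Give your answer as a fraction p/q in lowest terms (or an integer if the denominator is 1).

Answer: 25323197417533/2199023255552

Derivation:
S_23 takes values m ≡ 1 (mod 2) with |m| ≤ 23; P(S_23=m) = C(23,(23+m)/2) · (3/4)^((23+m)/2) · (1/4)^((23-m)/2).
Distribution: P(S=-23)=1/70368744177664, P(S=-21)=69/70368744177664, P(S=-19)=2277/70368744177664, P(S=-17)=47817/70368744177664, P(S=-15)=717255/70368744177664, P(S=-13)=8176707/70368744177664, P(S=-11)=73590363/70368744177664, P(S=-9)=536158359/70368744177664, P(S=-7)=1608475077/35184372088832, P(S=-5)=8042375385/35184372088832, P(S=-3)=33777976617/35184372088832, P(S=-1)=119758280733/35184372088832, P(S=1)=359274842199/35184372088832, P(S=3)=912005368659/35184372088832, P(S=5)=1954297218555/35184372088832, P(S=7)=3517734993399/35184372088832, P(S=9)=10553204980197/70368744177664, P(S=11)=13036312034361/70368744177664, P(S=13)=13036312034361/70368744177664, P(S=15)=10291825290285/70368744177664, P(S=17)=6175095174171/70368744177664, P(S=19)=2646469360359/70368744177664, P(S=21)=721764371007/70368744177664, P(S=23)=94143178827/70368744177664
E[|S_23|] = Σ_m |m|·P(S_23=m) = 25323197417533/2199023255552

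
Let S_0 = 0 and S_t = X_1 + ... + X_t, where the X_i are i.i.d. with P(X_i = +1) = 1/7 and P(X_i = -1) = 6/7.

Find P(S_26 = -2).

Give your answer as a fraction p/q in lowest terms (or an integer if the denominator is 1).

To reach position -2 after 26 steps: need 12 steps of +1 and 14 steps of -1.
Number of such sequences: C(26,12) = 9657700
Each has probability (1/7)^12 · (6/7)^14 = 78364164096/9387480337647754305649
P = 9657700 · 78364164096/9387480337647754305649 = 756817587589939200/9387480337647754305649

Answer: 756817587589939200/9387480337647754305649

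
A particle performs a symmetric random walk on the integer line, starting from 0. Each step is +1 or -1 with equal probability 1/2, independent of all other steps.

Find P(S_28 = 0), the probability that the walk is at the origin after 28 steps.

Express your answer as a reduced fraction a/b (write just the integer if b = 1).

To return to 0 after 28 steps: need exactly 14 steps of +1 and 14 of -1.
Favorable paths: C(28,14) = 40116600
Total paths: 2^28 = 268435456
P = 40116600/268435456 = 5014575/33554432

Answer: 5014575/33554432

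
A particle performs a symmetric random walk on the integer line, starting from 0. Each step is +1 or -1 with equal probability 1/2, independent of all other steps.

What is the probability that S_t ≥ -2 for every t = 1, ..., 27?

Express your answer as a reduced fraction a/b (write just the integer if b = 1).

Let f(t,s) = #length-t paths at position s with S_1..S_t all ≥ -2.
f(t,s) = f(t-1,s-1) + f(t-1,s+1) for s ≥ -2; f(t,s) = 0 for s < -2.
t=0: f(0,0)=1
t=1: f(1,-1)=1 f(1,1)=1
t=2: f(2,-2)=1 f(2,0)=2 f(2,2)=1
t=3: f(3,-1)=3 f(3,1)=3 f(3,3)=1
t=4: f(4,-2)=3 f(4,0)=6 f(4,2)=4 f(4,4)=1
t=5: f(5,-1)=9 f(5,1)=10 f(5,3)=5 f(5,5)=1
t=6: f(6,-2)=9 f(6,0)=19 f(6,2)=15 f(6,4)=6 f(6,6)=1
t=7: f(7,-1)=28 f(7,1)=34 f(7,3)=21 f(7,5)=7 f(7,7)=1
t=8: f(8,-2)=28 f(8,0)=62 f(8,2)=55 f(8,4)=28 f(8,6)=8 f(8,8)=1
t=9: f(9,-1)=90 f(9,1)=117 f(9,3)=83 f(9,5)=36 f(9,7)=9 f(9,9)=1
t=10: f(10,-2)=90 f(10,0)=207 f(10,2)=200 f(10,4)=119 f(10,6)=45 f(10,8)=10 f(10,10)=1
t=11: f(11,-1)=297 f(11,1)=407 f(11,3)=319 f(11,5)=164 f(11,7)=55 f(11,9)=11 f(11,11)=1
t=12: f(12,-2)=297 f(12,0)=704 f(12,2)=726 f(12,4)=483 f(12,6)=219 f(12,8)=66 f(12,10)=12 f(12,12)=1
t=13: f(13,-1)=1001 f(13,1)=1430 f(13,3)=1209 f(13,5)=702 f(13,7)=285 f(13,9)=78 f(13,11)=13 f(13,13)=1
t=14: f(14,-2)=1001 f(14,0)=2431 f(14,2)=2639 f(14,4)=1911 f(14,6)=987 f(14,8)=363 f(14,10)=91 f(14,12)=14 f(14,14)=1
t=15: f(15,-1)=3432 f(15,1)=5070 f(15,3)=4550 f(15,5)=2898 f(15,7)=1350 f(15,9)=454 f(15,11)=105 f(15,13)=15 f(15,15)=1
t=16: f(16,-2)=3432 f(16,0)=8502 f(16,2)=9620 f(16,4)=7448 f(16,6)=4248 f(16,8)=1804 f(16,10)=559 f(16,12)=120 f(16,14)=16 f(16,16)=1
t=17: f(17,-1)=11934 f(17,1)=18122 f(17,3)=17068 f(17,5)=11696 f(17,7)=6052 f(17,9)=2363 f(17,11)=679 f(17,13)=136 f(17,15)=17 f(17,17)=1
t=18: f(18,-2)=11934 f(18,0)=30056 f(18,2)=35190 f(18,4)=28764 f(18,6)=17748 f(18,8)=8415 f(18,10)=3042 f(18,12)=815 f(18,14)=153 f(18,16)=18 f(18,18)=1
t=19: f(19,-1)=41990 f(19,1)=65246 f(19,3)=63954 f(19,5)=46512 f(19,7)=26163 f(19,9)=11457 f(19,11)=3857 f(19,13)=968 f(19,15)=171 f(19,17)=19 f(19,19)=1
t=20: f(20,-2)=41990 f(20,0)=107236 f(20,2)=129200 f(20,4)=110466 f(20,6)=72675 f(20,8)=37620 f(20,10)=15314 f(20,12)=4825 f(20,14)=1139 f(20,16)=190 f(20,18)=20 f(20,20)=1
t=21: f(21,-1)=149226 f(21,1)=236436 f(21,3)=239666 f(21,5)=183141 f(21,7)=110295 f(21,9)=52934 f(21,11)=20139 f(21,13)=5964 f(21,15)=1329 f(21,17)=210 f(21,19)=21 f(21,21)=1
t=22: f(22,-2)=149226 f(22,0)=385662 f(22,2)=476102 f(22,4)=422807 f(22,6)=293436 f(22,8)=163229 f(22,10)=73073 f(22,12)=26103 f(22,14)=7293 f(22,16)=1539 f(22,18)=231 f(22,20)=22 f(22,22)=1
t=23: f(23,-1)=534888 f(23,1)=861764 f(23,3)=898909 f(23,5)=716243 f(23,7)=456665 f(23,9)=236302 f(23,11)=99176 f(23,13)=33396 f(23,15)=8832 f(23,17)=1770 f(23,19)=253 f(23,21)=23 f(23,23)=1
t=24: f(24,-2)=534888 f(24,0)=1396652 f(24,2)=1760673 f(24,4)=1615152 f(24,6)=1172908 f(24,8)=692967 f(24,10)=335478 f(24,12)=132572 f(24,14)=42228 f(24,16)=10602 f(24,18)=2023 f(24,20)=276 f(24,22)=24 f(24,24)=1
t=25: f(25,-1)=1931540 f(25,1)=3157325 f(25,3)=3375825 f(25,5)=2788060 f(25,7)=1865875 f(25,9)=1028445 f(25,11)=468050 f(25,13)=174800 f(25,15)=52830 f(25,17)=12625 f(25,19)=2299 f(25,21)=300 f(25,23)=25 f(25,25)=1
t=26: f(26,-2)=1931540 f(26,0)=5088865 f(26,2)=6533150 f(26,4)=6163885 f(26,6)=4653935 f(26,8)=2894320 f(26,10)=1496495 f(26,12)=642850 f(26,14)=227630 f(26,16)=65455 f(26,18)=14924 f(26,20)=2599 f(26,22)=325 f(26,24)=26 f(26,26)=1
t=27: f(27,-1)=7020405 f(27,1)=11622015 f(27,3)=12697035 f(27,5)=10817820 f(27,7)=7548255 f(27,9)=4390815 f(27,11)=2139345 f(27,13)=870480 f(27,15)=293085 f(27,17)=80379 f(27,19)=17523 f(27,21)=2924 f(27,23)=351 f(27,25)=27 f(27,27)=1
Σ_s f(27,s) = 57500460
P = 57500460/134217728 = 14375115/33554432

Answer: 14375115/33554432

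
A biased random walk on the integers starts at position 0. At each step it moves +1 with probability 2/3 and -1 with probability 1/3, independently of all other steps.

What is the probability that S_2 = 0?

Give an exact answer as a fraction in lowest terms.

To be at 0 after 2 steps: need exactly 1 step of +1 and 1 of -1.
Number of such sequences: C(2,1) = 2
Each has probability (2/3)^1 · (1/3)^1 = 2/9
P = 2 · 2/9 = 4/9

Answer: 4/9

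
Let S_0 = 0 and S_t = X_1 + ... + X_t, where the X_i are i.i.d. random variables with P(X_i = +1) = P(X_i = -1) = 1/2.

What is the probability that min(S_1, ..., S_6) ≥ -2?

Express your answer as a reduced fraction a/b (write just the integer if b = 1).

Let f(t,s) = #length-t paths at position s with S_1..S_t all ≥ -2.
f(t,s) = f(t-1,s-1) + f(t-1,s+1) for s ≥ -2; f(t,s) = 0 for s < -2.
t=0: f(0,0)=1
t=1: f(1,-1)=1 f(1,1)=1
t=2: f(2,-2)=1 f(2,0)=2 f(2,2)=1
t=3: f(3,-1)=3 f(3,1)=3 f(3,3)=1
t=4: f(4,-2)=3 f(4,0)=6 f(4,2)=4 f(4,4)=1
t=5: f(5,-1)=9 f(5,1)=10 f(5,3)=5 f(5,5)=1
t=6: f(6,-2)=9 f(6,0)=19 f(6,2)=15 f(6,4)=6 f(6,6)=1
Σ_s f(6,s) = 50
P = 50/64 = 25/32

Answer: 25/32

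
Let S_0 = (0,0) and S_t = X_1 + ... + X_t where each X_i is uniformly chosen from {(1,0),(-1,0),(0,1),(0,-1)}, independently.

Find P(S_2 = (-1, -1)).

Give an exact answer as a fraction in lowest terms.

Let h be the number of horizontal steps (so 2-h are vertical). To end at (-1,-1) need (h-1)/2 right-steps and ((2-h)-1)/2 up-steps.
Sum over h with 1 ≤ h ≤ 1, h ≡ 1 (mod 2), 2-h ≡ 1 (mod 2):
h=1: C(2,1)·C(1,0)·C(1,0) = 2·1·1 = 2
Total favorable: 2
Total paths: 4^2 = 16
P = 2/16 = 1/8

Answer: 1/8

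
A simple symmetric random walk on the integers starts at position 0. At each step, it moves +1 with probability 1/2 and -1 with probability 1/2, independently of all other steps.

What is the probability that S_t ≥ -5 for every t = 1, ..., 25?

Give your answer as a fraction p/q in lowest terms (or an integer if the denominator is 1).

Answer: 3231615/4194304

Derivation:
Let f(t,s) = #length-t paths at position s with S_1..S_t all ≥ -5.
f(t,s) = f(t-1,s-1) + f(t-1,s+1) for s ≥ -5; f(t,s) = 0 for s < -5.
t=0: f(0,0)=1
t=1: f(1,-1)=1 f(1,1)=1
t=2: f(2,-2)=1 f(2,0)=2 f(2,2)=1
t=3: f(3,-3)=1 f(3,-1)=3 f(3,1)=3 f(3,3)=1
t=4: f(4,-4)=1 f(4,-2)=4 f(4,0)=6 f(4,2)=4 f(4,4)=1
t=5: f(5,-5)=1 f(5,-3)=5 f(5,-1)=10 f(5,1)=10 f(5,3)=5 f(5,5)=1
t=6: f(6,-4)=6 f(6,-2)=15 f(6,0)=20 f(6,2)=15 f(6,4)=6 f(6,6)=1
t=7: f(7,-5)=6 f(7,-3)=21 f(7,-1)=35 f(7,1)=35 f(7,3)=21 f(7,5)=7 f(7,7)=1
t=8: f(8,-4)=27 f(8,-2)=56 f(8,0)=70 f(8,2)=56 f(8,4)=28 f(8,6)=8 f(8,8)=1
t=9: f(9,-5)=27 f(9,-3)=83 f(9,-1)=126 f(9,1)=126 f(9,3)=84 f(9,5)=36 f(9,7)=9 f(9,9)=1
t=10: f(10,-4)=110 f(10,-2)=209 f(10,0)=252 f(10,2)=210 f(10,4)=120 f(10,6)=45 f(10,8)=10 f(10,10)=1
t=11: f(11,-5)=110 f(11,-3)=319 f(11,-1)=461 f(11,1)=462 f(11,3)=330 f(11,5)=165 f(11,7)=55 f(11,9)=11 f(11,11)=1
t=12: f(12,-4)=429 f(12,-2)=780 f(12,0)=923 f(12,2)=792 f(12,4)=495 f(12,6)=220 f(12,8)=66 f(12,10)=12 f(12,12)=1
t=13: f(13,-5)=429 f(13,-3)=1209 f(13,-1)=1703 f(13,1)=1715 f(13,3)=1287 f(13,5)=715 f(13,7)=286 f(13,9)=78 f(13,11)=13 f(13,13)=1
t=14: f(14,-4)=1638 f(14,-2)=2912 f(14,0)=3418 f(14,2)=3002 f(14,4)=2002 f(14,6)=1001 f(14,8)=364 f(14,10)=91 f(14,12)=14 f(14,14)=1
t=15: f(15,-5)=1638 f(15,-3)=4550 f(15,-1)=6330 f(15,1)=6420 f(15,3)=5004 f(15,5)=3003 f(15,7)=1365 f(15,9)=455 f(15,11)=105 f(15,13)=15 f(15,15)=1
t=16: f(16,-4)=6188 f(16,-2)=10880 f(16,0)=12750 f(16,2)=11424 f(16,4)=8007 f(16,6)=4368 f(16,8)=1820 f(16,10)=560 f(16,12)=120 f(16,14)=16 f(16,16)=1
t=17: f(17,-5)=6188 f(17,-3)=17068 f(17,-1)=23630 f(17,1)=24174 f(17,3)=19431 f(17,5)=12375 f(17,7)=6188 f(17,9)=2380 f(17,11)=680 f(17,13)=136 f(17,15)=17 f(17,17)=1
t=18: f(18,-4)=23256 f(18,-2)=40698 f(18,0)=47804 f(18,2)=43605 f(18,4)=31806 f(18,6)=18563 f(18,8)=8568 f(18,10)=3060 f(18,12)=816 f(18,14)=153 f(18,16)=18 f(18,18)=1
t=19: f(19,-5)=23256 f(19,-3)=63954 f(19,-1)=88502 f(19,1)=91409 f(19,3)=75411 f(19,5)=50369 f(19,7)=27131 f(19,9)=11628 f(19,11)=3876 f(19,13)=969 f(19,15)=171 f(19,17)=19 f(19,19)=1
t=20: f(20,-4)=87210 f(20,-2)=152456 f(20,0)=179911 f(20,2)=166820 f(20,4)=125780 f(20,6)=77500 f(20,8)=38759 f(20,10)=15504 f(20,12)=4845 f(20,14)=1140 f(20,16)=190 f(20,18)=20 f(20,20)=1
t=21: f(21,-5)=87210 f(21,-3)=239666 f(21,-1)=332367 f(21,1)=346731 f(21,3)=292600 f(21,5)=203280 f(21,7)=116259 f(21,9)=54263 f(21,11)=20349 f(21,13)=5985 f(21,15)=1330 f(21,17)=210 f(21,19)=21 f(21,21)=1
t=22: f(22,-4)=326876 f(22,-2)=572033 f(22,0)=679098 f(22,2)=639331 f(22,4)=495880 f(22,6)=319539 f(22,8)=170522 f(22,10)=74612 f(22,12)=26334 f(22,14)=7315 f(22,16)=1540 f(22,18)=231 f(22,20)=22 f(22,22)=1
t=23: f(23,-5)=326876 f(23,-3)=898909 f(23,-1)=1251131 f(23,1)=1318429 f(23,3)=1135211 f(23,5)=815419 f(23,7)=490061 f(23,9)=245134 f(23,11)=100946 f(23,13)=33649 f(23,15)=8855 f(23,17)=1771 f(23,19)=253 f(23,21)=23 f(23,23)=1
t=24: f(24,-4)=1225785 f(24,-2)=2150040 f(24,0)=2569560 f(24,2)=2453640 f(24,4)=1950630 f(24,6)=1305480 f(24,8)=735195 f(24,10)=346080 f(24,12)=134595 f(24,14)=42504 f(24,16)=10626 f(24,18)=2024 f(24,20)=276 f(24,22)=24 f(24,24)=1
t=25: f(25,-5)=1225785 f(25,-3)=3375825 f(25,-1)=4719600 f(25,1)=5023200 f(25,3)=4404270 f(25,5)=3256110 f(25,7)=2040675 f(25,9)=1081275 f(25,11)=480675 f(25,13)=177099 f(25,15)=53130 f(25,17)=12650 f(25,19)=2300 f(25,21)=300 f(25,23)=25 f(25,25)=1
Σ_s f(25,s) = 25852920
P = 25852920/33554432 = 3231615/4194304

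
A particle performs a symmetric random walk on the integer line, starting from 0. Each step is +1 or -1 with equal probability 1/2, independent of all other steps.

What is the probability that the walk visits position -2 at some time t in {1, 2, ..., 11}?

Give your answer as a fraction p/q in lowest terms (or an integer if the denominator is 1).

Count via complement. Let g(t,s) = #length-t paths at position s with S_1..S_t all ≠ -2.
g(t,s) = g(t-1,s-1) + g(t-1,s+1) for s ≠ -2; g(t,-2) = 0.
t=0: g(0,0)=1
t=1: g(1,-1)=1 g(1,1)=1
t=2: g(2,0)=2 g(2,2)=1
t=3: g(3,-1)=2 g(3,1)=3 g(3,3)=1
t=4: g(4,0)=5 g(4,2)=4 g(4,4)=1
t=5: g(5,-1)=5 g(5,1)=9 g(5,3)=5 g(5,5)=1
t=6: g(6,0)=14 g(6,2)=14 g(6,4)=6 g(6,6)=1
t=7: g(7,-1)=14 g(7,1)=28 g(7,3)=20 g(7,5)=7 g(7,7)=1
t=8: g(8,0)=42 g(8,2)=48 g(8,4)=27 g(8,6)=8 g(8,8)=1
t=9: g(9,-1)=42 g(9,1)=90 g(9,3)=75 g(9,5)=35 g(9,7)=9 g(9,9)=1
t=10: g(10,0)=132 g(10,2)=165 g(10,4)=110 g(10,6)=44 g(10,8)=10 g(10,10)=1
t=11: g(11,-1)=132 g(11,1)=297 g(11,3)=275 g(11,5)=154 g(11,7)=54 g(11,9)=11 g(11,11)=1
Paths never hitting -2: Σ_s g(11,s) = 924
Paths hitting -2: 2^11 - 924 = 1124
P = 1124/2048 = 281/512

Answer: 281/512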